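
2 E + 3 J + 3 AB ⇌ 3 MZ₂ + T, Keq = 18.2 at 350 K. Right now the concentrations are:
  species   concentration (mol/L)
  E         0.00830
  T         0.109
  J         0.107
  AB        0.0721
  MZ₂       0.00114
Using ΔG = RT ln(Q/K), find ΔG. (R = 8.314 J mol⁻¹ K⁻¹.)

ΔG = -3.70 kJ/mol

Q = [MZ₂]³·[T] / ([E]²·[J]³·[AB]³) = (0.00114)³·(0.109) / ((0.00830)²·(0.107)³·(0.0721)³) = 5.11
ΔG = RT ln(Q/Keq) = (8.314 J mol⁻¹ K⁻¹)(350 K) × ln(5.11/18.2)
   = (2.910 kJ/mol)(-1.270) = -3.70 kJ/mol
ΔG < 0, so the forward reaction is spontaneous (proceeds forward).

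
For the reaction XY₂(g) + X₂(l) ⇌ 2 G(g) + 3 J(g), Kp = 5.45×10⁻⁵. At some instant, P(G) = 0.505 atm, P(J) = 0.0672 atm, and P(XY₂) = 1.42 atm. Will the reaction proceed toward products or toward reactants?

at equilibrium

(X₂ is a pure liquid — omitted from Qp.)
Qp = P(G)²·P(J)³ / P(XY₂) = (0.505)²·(0.0672)³ / (1.42) = 5.45×10⁻⁵
Qp = 5.45×10⁻⁵ = Kp, so the system is already at equilibrium.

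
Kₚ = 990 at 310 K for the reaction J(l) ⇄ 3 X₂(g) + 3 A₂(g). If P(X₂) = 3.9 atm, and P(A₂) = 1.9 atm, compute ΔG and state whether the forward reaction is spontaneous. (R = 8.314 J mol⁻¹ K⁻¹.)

ΔG = -2.29 kJ/mol; the forward reaction is spontaneous

(J is a pure liquid — omitted from Qₚ.)
Qₚ = P(X₂)³·P(A₂)³ = (3.9)³·(1.9)³ = 407
ΔG = RT ln(Qₚ/Kₚ) = (8.314 J mol⁻¹ K⁻¹)(310 K) × ln(407/990)
   = (2.577 kJ/mol)(-0.8889) = -2.29 kJ/mol
ΔG < 0, so the forward reaction is spontaneous (proceeds forward).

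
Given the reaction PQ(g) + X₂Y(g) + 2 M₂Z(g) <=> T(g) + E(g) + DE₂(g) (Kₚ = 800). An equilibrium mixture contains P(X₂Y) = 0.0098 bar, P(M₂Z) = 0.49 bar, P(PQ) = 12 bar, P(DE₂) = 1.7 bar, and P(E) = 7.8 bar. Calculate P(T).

P(T) = 1.7 bar

At equilibrium, Kₚ = P(T)·P(E)·P(DE₂) / (P(PQ)·P(X₂Y)·P(M₂Z)²) = 800.
(P(T))·(7.8)·(1.7) / ((12)·(0.0098)·(0.49)²) = 800
P(T) = 1.70 = 1.7 bar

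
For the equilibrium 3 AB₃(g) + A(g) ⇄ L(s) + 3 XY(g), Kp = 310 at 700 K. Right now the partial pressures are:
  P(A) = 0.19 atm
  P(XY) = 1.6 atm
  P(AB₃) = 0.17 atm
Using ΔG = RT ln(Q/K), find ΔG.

ΔG = 15.4 kJ/mol

(L is a pure solid — omitted from Qp.)
Qp = P(XY)³ / (P(AB₃)³·P(A)) = (1.6)³ / ((0.17)³·(0.19)) = 4390
ΔG = RT ln(Qp/Kp) = (8.314 J mol⁻¹ K⁻¹)(700 K) × ln(4390/310)
   = (5.820 kJ/mol)(2.651) = 15.4 kJ/mol
ΔG > 0, so the forward reaction is non-spontaneous (proceeds in reverse).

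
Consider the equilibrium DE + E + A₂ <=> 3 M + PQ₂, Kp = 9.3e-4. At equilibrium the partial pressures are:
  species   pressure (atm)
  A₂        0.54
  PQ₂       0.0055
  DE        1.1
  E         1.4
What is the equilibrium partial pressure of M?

At equilibrium, Kp = P(M)³·P(PQ₂) / (P(DE)·P(E)·P(A₂)) = 9.3e-4.
(P(M))³·(0.0055) / ((1.1)·(1.4)·(0.54)) = 9.3e-4
P(M)³ = 0.141 ⇒ P(M) = 0.52 atm

P(M) = 0.52 atm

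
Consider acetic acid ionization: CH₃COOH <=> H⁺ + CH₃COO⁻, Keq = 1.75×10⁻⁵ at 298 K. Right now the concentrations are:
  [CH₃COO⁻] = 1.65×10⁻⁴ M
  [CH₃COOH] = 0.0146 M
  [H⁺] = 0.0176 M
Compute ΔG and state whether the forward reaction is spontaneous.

Q = [H⁺]·[CH₃COO⁻] / [CH₃COOH] = (0.0176)·(1.65×10⁻⁴) / (0.0146) = 1.99×10⁻⁴
ΔG = RT ln(Q/Keq) = (8.314 J mol⁻¹ K⁻¹)(298 K) × ln(1.99×10⁻⁴/1.75×10⁻⁵)
   = (2.478 kJ/mol)(2.431) = 6.02 kJ/mol
ΔG > 0, so the forward reaction is non-spontaneous (proceeds in reverse).

ΔG = 6.02 kJ/mol; the forward reaction is non-spontaneous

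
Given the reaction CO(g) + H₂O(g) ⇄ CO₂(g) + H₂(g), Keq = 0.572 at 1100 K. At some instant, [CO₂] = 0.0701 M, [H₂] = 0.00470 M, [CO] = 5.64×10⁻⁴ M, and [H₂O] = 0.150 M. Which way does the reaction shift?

Q = [CO₂]·[H₂] / ([CO]·[H₂O]) = (0.0701)·(0.00470) / ((5.64×10⁻⁴)·(0.150)) = 3.89
Q = 3.89 > Keq = 0.572, so the reverse reaction proceeds.

to the left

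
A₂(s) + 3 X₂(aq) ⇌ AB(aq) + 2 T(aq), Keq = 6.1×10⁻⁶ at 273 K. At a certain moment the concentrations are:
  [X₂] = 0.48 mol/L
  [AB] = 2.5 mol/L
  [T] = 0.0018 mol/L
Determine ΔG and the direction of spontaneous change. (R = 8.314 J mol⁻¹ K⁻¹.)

(A₂ is a pure solid — omitted from Q.)
Q = [AB]·[T]² / [X₂]³ = (2.5)·(0.0018)² / (0.48)³ = 7.32×10⁻⁵
ΔG = RT ln(Q/Keq) = (8.314 J mol⁻¹ K⁻¹)(273 K) × ln(7.32×10⁻⁵/6.1×10⁻⁶)
   = (2.270 kJ/mol)(2.485) = 5.64 kJ/mol
ΔG > 0, so the forward reaction is non-spontaneous (proceeds in reverse).

ΔG = 5.64 kJ/mol; the forward reaction is non-spontaneous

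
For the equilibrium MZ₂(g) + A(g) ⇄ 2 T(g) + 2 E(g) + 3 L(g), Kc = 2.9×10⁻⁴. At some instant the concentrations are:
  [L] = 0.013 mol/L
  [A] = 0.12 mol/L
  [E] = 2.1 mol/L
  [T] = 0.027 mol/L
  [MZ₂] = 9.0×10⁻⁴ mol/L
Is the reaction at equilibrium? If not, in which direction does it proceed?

toward products

Qc = [T]²·[E]²·[L]³ / ([MZ₂]·[A]) = (0.027)²·(2.1)²·(0.013)³ / ((9.0×10⁻⁴)·(0.12)) = 6.5×10⁻⁵
Qc = 6.5×10⁻⁵ < Kc = 2.9×10⁻⁴, so the forward reaction proceeds.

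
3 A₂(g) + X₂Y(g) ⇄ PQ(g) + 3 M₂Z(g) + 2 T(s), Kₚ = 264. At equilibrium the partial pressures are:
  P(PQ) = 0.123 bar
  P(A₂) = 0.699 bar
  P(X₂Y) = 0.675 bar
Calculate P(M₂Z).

P(M₂Z) = 7.91 bar

(T is a pure solid — omitted from Kₚ.)
At equilibrium, Kₚ = P(PQ)·P(M₂Z)³ / (P(A₂)³·P(X₂Y)) = 264.
(0.123)·(P(M₂Z))³ / ((0.699)³·(0.675)) = 264
P(M₂Z)³ = 495 ⇒ P(M₂Z) = 7.91 bar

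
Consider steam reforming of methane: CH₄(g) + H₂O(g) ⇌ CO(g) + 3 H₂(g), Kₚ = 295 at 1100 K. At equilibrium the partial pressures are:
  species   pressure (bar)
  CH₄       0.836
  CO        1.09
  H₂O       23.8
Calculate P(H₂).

At equilibrium, Kₚ = P(CO)·P(H₂)³ / (P(CH₄)·P(H₂O)) = 295.
(1.09)·(P(H₂))³ / ((0.836)·(23.8)) = 295
P(H₂)³ = 5380 ⇒ P(H₂) = 17.5 bar

P(H₂) = 17.5 bar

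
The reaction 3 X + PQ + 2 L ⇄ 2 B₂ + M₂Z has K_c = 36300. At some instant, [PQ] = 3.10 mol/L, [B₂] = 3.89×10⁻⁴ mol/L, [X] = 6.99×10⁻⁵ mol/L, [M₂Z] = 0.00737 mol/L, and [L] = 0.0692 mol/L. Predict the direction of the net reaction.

in the reverse direction

Q_c = [B₂]²·[M₂Z] / ([X]³·[PQ]·[L]²) = (3.89×10⁻⁴)²·(0.00737) / ((6.99×10⁻⁵)³·(3.10)·(0.0692)²) = 2.20×10⁵
Q_c = 2.20×10⁵ > K_c = 36300, so the reverse reaction proceeds.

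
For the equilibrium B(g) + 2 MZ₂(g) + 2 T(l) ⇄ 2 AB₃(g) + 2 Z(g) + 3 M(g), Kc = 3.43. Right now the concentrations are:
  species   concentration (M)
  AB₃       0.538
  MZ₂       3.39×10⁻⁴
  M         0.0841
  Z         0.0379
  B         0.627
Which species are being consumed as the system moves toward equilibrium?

(T is a pure liquid — omitted from Qc.)
Qc = [AB₃]²·[Z]²·[M]³ / ([B]·[MZ₂]²) = (0.538)²·(0.0379)²·(0.0841)³ / ((0.627)·(3.39×10⁻⁴)²) = 3.43
Qc = 3.43 = Kc; the system is at equilibrium.

none (at equilibrium)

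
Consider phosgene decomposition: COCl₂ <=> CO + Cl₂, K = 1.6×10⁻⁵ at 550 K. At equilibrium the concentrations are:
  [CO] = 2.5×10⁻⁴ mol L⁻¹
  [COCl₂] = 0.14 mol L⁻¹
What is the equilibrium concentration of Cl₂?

At equilibrium, K = [CO]·[Cl₂] / [COCl₂] = 1.6×10⁻⁵.
(2.5×10⁻⁴)·([Cl₂]) / (0.14) = 1.6×10⁻⁵
[Cl₂] = 0.00896 = 0.0090 mol L⁻¹

[Cl₂] = 0.0090 mol L⁻¹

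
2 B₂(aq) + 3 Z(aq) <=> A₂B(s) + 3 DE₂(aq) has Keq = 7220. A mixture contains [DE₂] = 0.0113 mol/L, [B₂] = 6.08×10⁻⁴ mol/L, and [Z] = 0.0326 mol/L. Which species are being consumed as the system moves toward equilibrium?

(A₂B is a pure solid — omitted from Q.)
Q = [DE₂]³ / ([B₂]²·[Z]³) = (0.0113)³ / ((6.08×10⁻⁴)²·(0.0326)³) = 1.13×10⁵
Q = 1.13×10⁵ > Keq = 7220: net reverse reaction.

A₂B, DE₂ (products)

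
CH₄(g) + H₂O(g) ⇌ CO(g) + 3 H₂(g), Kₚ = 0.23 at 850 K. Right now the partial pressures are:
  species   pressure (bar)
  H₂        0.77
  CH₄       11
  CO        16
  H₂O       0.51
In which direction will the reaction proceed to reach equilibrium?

to the left

Qₚ = P(CO)·P(H₂)³ / (P(CH₄)·P(H₂O)) = (16)·(0.77)³ / ((11)·(0.51)) = 1.3
Qₚ = 1.3 > Kₚ = 0.23, so the reverse reaction proceeds.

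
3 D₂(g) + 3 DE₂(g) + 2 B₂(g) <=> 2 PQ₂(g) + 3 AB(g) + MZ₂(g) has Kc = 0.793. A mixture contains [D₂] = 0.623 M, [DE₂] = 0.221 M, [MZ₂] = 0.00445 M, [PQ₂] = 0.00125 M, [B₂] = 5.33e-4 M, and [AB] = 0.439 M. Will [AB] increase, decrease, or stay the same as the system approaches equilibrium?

stay the same

Qc = [PQ₂]²·[AB]³·[MZ₂] / ([D₂]³·[DE₂]³·[B₂]²) = (0.00125)²·(0.439)³·(0.00445) / ((0.623)³·(0.221)³·(5.33e-4)²) = 0.793
Qc = 0.793 = Kc; the system is at equilibrium.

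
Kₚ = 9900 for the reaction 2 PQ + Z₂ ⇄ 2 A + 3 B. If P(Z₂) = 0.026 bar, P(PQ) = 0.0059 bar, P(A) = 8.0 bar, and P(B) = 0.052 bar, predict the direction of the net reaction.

Qₚ = P(A)²·P(B)³ / (P(PQ)²·P(Z₂)) = (8.0)²·(0.052)³ / ((0.0059)²·(0.026)) = 9900
Qₚ = 9900 = Kₚ, so the system is already at equilibrium.

neither direction; the system is at equilibrium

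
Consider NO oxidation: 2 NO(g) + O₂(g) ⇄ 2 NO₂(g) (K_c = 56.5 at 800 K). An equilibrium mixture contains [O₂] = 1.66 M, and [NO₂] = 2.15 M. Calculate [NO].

[NO] = 0.222 M

At equilibrium, K_c = [NO₂]² / ([NO]²·[O₂]) = 56.5.
(2.15)² / (([NO])²·(1.66)) = 56.5
[NO]² = 0.0493 ⇒ [NO] = 0.222 M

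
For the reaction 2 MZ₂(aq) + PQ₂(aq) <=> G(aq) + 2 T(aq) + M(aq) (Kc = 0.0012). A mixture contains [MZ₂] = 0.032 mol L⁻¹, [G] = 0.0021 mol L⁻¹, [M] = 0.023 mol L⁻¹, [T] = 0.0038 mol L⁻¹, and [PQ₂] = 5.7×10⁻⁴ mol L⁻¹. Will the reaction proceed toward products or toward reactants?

at equilibrium

Qc = [G]·[T]²·[M] / ([MZ₂]²·[PQ₂]) = (0.0021)·(0.0038)²·(0.023) / ((0.032)²·(5.7×10⁻⁴)) = 0.0012
Qc = 0.0012 = Kc, so the system is already at equilibrium.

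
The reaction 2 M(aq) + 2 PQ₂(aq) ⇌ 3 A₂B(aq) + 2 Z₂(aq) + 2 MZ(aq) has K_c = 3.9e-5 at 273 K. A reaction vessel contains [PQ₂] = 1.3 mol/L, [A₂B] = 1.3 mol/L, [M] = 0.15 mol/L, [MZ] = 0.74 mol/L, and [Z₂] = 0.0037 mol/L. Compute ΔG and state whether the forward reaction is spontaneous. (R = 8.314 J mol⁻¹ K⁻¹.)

Q_c = [A₂B]³·[Z₂]²·[MZ]² / ([M]²·[PQ₂]²) = (1.3)³·(0.0037)²·(0.74)² / ((0.15)²·(1.3)²) = 4.33e-4
ΔG = RT ln(Q_c/K_c) = (8.314 J mol⁻¹ K⁻¹)(273 K) × ln(4.33e-4/3.9e-5)
   = (2.270 kJ/mol)(2.407) = 5.46 kJ/mol
ΔG > 0, so the forward reaction is non-spontaneous (proceeds in reverse).

ΔG = 5.46 kJ/mol; the forward reaction is non-spontaneous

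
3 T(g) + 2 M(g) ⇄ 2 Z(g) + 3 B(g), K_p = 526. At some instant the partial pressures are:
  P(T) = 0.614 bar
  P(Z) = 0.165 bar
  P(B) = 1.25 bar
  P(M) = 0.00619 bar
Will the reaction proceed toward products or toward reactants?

Q_p = P(Z)²·P(B)³ / (P(T)³·P(M)²) = (0.165)²·(1.25)³ / ((0.614)³·(0.00619)²) = 6000
Q_p = 6000 > K_p = 526, so the reverse reaction proceeds.

to the left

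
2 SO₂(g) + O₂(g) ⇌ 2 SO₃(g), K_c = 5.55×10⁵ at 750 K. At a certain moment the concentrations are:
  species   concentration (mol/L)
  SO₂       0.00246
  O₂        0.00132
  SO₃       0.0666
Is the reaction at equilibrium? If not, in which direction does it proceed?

Q_c = [SO₃]² / ([SO₂]²·[O₂]) = (0.0666)² / ((0.00246)²·(0.00132)) = 5.55×10⁵
Q_c = 5.55×10⁵ = K_c, so the system is already at equilibrium.

at equilibrium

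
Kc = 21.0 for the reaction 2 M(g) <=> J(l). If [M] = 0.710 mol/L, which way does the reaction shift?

toward products

(J is a pure liquid — omitted from Qc.)
Qc = 1 / [M]² = 1 / (0.710)² = 1.98
Qc = 1.98 < Kc = 21.0, so the forward reaction proceeds.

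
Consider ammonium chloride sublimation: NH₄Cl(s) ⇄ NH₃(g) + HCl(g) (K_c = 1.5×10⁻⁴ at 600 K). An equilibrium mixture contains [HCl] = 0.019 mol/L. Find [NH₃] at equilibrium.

[NH₃] = 0.0079 mol/L

(NH₄Cl is a pure solid — omitted from K_c.)
At equilibrium, K_c = [NH₃]·[HCl] = 1.5×10⁻⁴.
([NH₃])·(0.019) = 1.5×10⁻⁴
[NH₃] = 0.00789 = 0.0079 mol/L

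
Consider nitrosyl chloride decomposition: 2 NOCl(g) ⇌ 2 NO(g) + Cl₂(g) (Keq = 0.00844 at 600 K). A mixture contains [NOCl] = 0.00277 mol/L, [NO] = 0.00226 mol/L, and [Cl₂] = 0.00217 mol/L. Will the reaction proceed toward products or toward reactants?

Q = [NO]²·[Cl₂] / [NOCl]² = (0.00226)²·(0.00217) / (0.00277)² = 0.00144
Q = 0.00144 < Keq = 0.00844, so the forward reaction proceeds.

to the right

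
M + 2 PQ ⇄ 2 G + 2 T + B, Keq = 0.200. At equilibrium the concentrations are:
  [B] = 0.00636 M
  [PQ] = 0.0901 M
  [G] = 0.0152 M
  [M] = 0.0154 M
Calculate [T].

At equilibrium, Keq = [G]²·[T]²·[B] / ([M]·[PQ]²) = 0.200.
(0.0152)²·([T])²·(0.00636) / ((0.0154)·(0.0901)²) = 0.200
[T]² = 17.0 ⇒ [T] = 4.13 M

[T] = 4.13 M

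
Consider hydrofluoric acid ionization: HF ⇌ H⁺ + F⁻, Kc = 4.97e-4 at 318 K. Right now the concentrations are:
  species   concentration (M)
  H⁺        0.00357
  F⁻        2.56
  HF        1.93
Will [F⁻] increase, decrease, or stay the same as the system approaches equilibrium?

decrease

Qc = [H⁺]·[F⁻] / [HF] = (0.00357)·(2.56) / (1.93) = 0.00474
Qc = 0.00474 > Kc = 4.97e-4: net reverse reaction.
F⁻ is a product, so it decreases.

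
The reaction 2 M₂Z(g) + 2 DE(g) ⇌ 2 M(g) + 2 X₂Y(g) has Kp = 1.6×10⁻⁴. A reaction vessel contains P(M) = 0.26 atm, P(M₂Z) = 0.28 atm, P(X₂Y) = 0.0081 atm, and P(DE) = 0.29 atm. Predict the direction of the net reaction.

to the left

Qp = P(M)²·P(X₂Y)² / (P(M₂Z)²·P(DE)²) = (0.26)²·(0.0081)² / ((0.28)²·(0.29)²) = 6.7×10⁻⁴
Qp = 6.7×10⁻⁴ > Kp = 1.6×10⁻⁴, so the reverse reaction proceeds.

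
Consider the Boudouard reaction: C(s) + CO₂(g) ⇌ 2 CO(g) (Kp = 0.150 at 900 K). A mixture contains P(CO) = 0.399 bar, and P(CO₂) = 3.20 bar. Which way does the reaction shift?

(C is a pure solid — omitted from Qp.)
Qp = P(CO)² / P(CO₂) = (0.399)² / (3.20) = 0.0498
Qp = 0.0498 < Kp = 0.150, so the forward reaction proceeds.

to the right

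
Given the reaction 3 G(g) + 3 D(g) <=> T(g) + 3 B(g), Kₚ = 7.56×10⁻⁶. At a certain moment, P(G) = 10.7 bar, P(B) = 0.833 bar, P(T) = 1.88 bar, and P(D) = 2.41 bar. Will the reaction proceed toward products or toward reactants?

toward reactants

Qₚ = P(T)·P(B)³ / (P(G)³·P(D)³) = (1.88)·(0.833)³ / ((10.7)³·(2.41)³) = 6.34×10⁻⁵
Qₚ = 6.34×10⁻⁵ > Kₚ = 7.56×10⁻⁶, so the reverse reaction proceeds.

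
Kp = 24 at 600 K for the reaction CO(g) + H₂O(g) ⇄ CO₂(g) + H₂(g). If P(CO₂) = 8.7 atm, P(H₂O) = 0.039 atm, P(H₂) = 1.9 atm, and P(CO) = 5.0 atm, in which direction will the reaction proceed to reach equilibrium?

Qp = P(CO₂)·P(H₂) / (P(CO)·P(H₂O)) = (8.7)·(1.9) / ((5.0)·(0.039)) = 85
Qp = 85 > Kp = 24, so the reverse reaction proceeds.

to the left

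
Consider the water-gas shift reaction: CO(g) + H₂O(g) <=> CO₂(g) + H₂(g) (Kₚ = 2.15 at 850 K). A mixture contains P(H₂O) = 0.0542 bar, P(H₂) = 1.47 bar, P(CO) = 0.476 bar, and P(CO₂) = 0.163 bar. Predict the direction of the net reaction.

reverse (toward reactants)

Qₚ = P(CO₂)·P(H₂) / (P(CO)·P(H₂O)) = (0.163)·(1.47) / ((0.476)·(0.0542)) = 9.29
Qₚ = 9.29 > Kₚ = 2.15, so the reverse reaction proceeds.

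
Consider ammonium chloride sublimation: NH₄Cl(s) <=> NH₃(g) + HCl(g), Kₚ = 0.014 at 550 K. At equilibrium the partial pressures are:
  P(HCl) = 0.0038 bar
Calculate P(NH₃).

P(NH₃) = 3.7 bar

(NH₄Cl is a pure solid — omitted from Kₚ.)
At equilibrium, Kₚ = P(NH₃)·P(HCl) = 0.014.
(P(NH₃))·(0.0038) = 0.014
P(NH₃) = 3.68 = 3.7 bar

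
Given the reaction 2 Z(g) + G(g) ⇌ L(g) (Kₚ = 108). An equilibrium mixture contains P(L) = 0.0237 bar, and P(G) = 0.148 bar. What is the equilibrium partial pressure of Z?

At equilibrium, Kₚ = P(L) / (P(Z)²·P(G)) = 108.
(0.0237) / ((P(Z))²·(0.148)) = 108
P(Z)² = 0.00148 ⇒ P(Z) = 0.0385 bar

P(Z) = 0.0385 bar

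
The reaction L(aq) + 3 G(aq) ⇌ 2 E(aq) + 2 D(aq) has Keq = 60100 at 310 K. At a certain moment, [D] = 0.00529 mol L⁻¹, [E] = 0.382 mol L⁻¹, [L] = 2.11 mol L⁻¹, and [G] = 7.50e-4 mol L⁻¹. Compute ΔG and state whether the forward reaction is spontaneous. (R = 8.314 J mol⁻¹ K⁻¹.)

ΔG = -6.63 kJ/mol; the forward reaction is spontaneous

Q = [E]²·[D]² / ([L]·[G]³) = (0.382)²·(0.00529)² / ((2.11)·(7.50e-4)³) = 4590
ΔG = RT ln(Q/Keq) = (8.314 J mol⁻¹ K⁻¹)(310 K) × ln(4590/60100)
   = (2.577 kJ/mol)(-2.572) = -6.63 kJ/mol
ΔG < 0, so the forward reaction is spontaneous (proceeds forward).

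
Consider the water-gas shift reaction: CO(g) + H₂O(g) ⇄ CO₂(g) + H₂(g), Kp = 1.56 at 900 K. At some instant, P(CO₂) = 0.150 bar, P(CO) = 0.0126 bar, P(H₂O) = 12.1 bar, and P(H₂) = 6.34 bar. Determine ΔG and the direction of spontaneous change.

Qp = P(CO₂)·P(H₂) / (P(CO)·P(H₂O)) = (0.150)·(6.34) / ((0.0126)·(12.1)) = 6.24
ΔG = RT ln(Qp/Kp) = (8.314 J mol⁻¹ K⁻¹)(900 K) × ln(6.24/1.56)
   = (7.483 kJ/mol)(1.386) = 10.4 kJ/mol
ΔG > 0, so the forward reaction is non-spontaneous (proceeds in reverse).

ΔG = 10.4 kJ/mol; the forward reaction is non-spontaneous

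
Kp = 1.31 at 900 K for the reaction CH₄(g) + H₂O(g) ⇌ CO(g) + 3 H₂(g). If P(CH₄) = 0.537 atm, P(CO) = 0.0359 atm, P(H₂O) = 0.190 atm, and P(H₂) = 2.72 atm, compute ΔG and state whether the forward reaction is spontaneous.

Qp = P(CO)·P(H₂)³ / (P(CH₄)·P(H₂O)) = (0.0359)·(2.72)³ / ((0.537)·(0.190)) = 7.08
ΔG = RT ln(Qp/Kp) = (8.314 J mol⁻¹ K⁻¹)(900 K) × ln(7.08/1.31)
   = (7.483 kJ/mol)(1.687) = 12.6 kJ/mol
ΔG > 0, so the forward reaction is non-spontaneous (proceeds in reverse).

ΔG = 12.6 kJ/mol; the forward reaction is non-spontaneous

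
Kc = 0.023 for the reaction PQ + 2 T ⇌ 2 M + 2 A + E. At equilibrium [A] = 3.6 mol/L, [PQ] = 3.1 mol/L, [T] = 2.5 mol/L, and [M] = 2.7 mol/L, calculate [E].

[E] = 0.0047 mol/L

At equilibrium, Kc = [M]²·[A]²·[E] / ([PQ]·[T]²) = 0.023.
(2.7)²·(3.6)²·([E]) / ((3.1)·(2.5)²) = 0.023
[E] = 0.00472 = 0.0047 mol/L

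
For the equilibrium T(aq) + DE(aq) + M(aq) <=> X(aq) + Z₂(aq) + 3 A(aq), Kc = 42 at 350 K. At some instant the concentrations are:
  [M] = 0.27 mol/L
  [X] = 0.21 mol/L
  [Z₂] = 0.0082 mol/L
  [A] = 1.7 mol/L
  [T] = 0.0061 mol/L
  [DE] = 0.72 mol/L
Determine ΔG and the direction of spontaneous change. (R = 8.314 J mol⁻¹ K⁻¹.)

Qc = [X]·[Z₂]·[A]³ / ([T]·[DE]·[M]) = (0.21)·(0.0082)·(1.7)³ / ((0.0061)·(0.72)·(0.27)) = 7.13
ΔG = RT ln(Qc/Kc) = (8.314 J mol⁻¹ K⁻¹)(350 K) × ln(7.13/42)
   = (2.910 kJ/mol)(-1.773) = -5.16 kJ/mol
ΔG < 0, so the forward reaction is spontaneous (proceeds forward).

ΔG = -5.16 kJ/mol; the forward reaction is spontaneous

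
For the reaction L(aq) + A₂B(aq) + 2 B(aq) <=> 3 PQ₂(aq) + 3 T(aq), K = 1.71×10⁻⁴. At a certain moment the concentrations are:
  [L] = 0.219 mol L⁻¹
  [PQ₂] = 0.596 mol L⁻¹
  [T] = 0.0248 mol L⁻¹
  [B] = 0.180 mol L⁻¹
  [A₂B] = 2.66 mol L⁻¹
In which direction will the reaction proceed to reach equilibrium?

Q = [PQ₂]³·[T]³ / ([L]·[A₂B]·[B]²) = (0.596)³·(0.0248)³ / ((0.219)·(2.66)·(0.180)²) = 1.71×10⁻⁴
Q = 1.71×10⁻⁴ = K, so the system is already at equilibrium.

at equilibrium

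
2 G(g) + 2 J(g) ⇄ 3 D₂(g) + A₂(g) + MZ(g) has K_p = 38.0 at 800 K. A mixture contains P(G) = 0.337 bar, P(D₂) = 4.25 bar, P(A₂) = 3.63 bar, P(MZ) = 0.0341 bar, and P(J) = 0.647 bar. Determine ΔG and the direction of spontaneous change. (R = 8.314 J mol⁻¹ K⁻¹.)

ΔG = 11.0 kJ/mol; the forward reaction is non-spontaneous

Q_p = P(D₂)³·P(A₂)·P(MZ) / (P(G)²·P(J)²) = (4.25)³·(3.63)·(0.0341) / ((0.337)²·(0.647)²) = 200
ΔG = RT ln(Q_p/K_p) = (8.314 J mol⁻¹ K⁻¹)(800 K) × ln(200/38.0)
   = (6.651 kJ/mol)(1.661) = 11.0 kJ/mol
ΔG > 0, so the forward reaction is non-spontaneous (proceeds in reverse).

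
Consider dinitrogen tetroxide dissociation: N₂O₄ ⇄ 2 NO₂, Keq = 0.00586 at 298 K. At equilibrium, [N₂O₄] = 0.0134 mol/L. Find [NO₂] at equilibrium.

At equilibrium, Keq = [NO₂]² / [N₂O₄] = 0.00586.
([NO₂])² / (0.0134) = 0.00586
[NO₂]² = 7.85e-5 ⇒ [NO₂] = 0.00886 mol/L

[NO₂] = 0.00886 mol/L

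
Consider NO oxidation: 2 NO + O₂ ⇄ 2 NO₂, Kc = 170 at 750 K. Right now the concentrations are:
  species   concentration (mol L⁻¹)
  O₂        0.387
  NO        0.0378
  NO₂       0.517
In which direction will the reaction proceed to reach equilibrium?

toward reactants

Qc = [NO₂]² / ([NO]²·[O₂]) = (0.517)² / ((0.0378)²·(0.387)) = 483
Qc = 483 > Kc = 170, so the reverse reaction proceeds.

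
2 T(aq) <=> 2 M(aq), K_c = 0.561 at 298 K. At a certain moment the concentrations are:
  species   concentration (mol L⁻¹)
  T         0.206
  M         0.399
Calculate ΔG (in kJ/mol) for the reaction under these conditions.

Q_c = [M]² / [T]² = (0.399)² / (0.206)² = 3.75
ΔG = RT ln(Q_c/K_c) = (8.314 J mol⁻¹ K⁻¹)(298 K) × ln(3.75/0.561)
   = (2.478 kJ/mol)(1.900) = 4.71 kJ/mol
ΔG > 0, so the forward reaction is non-spontaneous (proceeds in reverse).

ΔG = 4.71 kJ/mol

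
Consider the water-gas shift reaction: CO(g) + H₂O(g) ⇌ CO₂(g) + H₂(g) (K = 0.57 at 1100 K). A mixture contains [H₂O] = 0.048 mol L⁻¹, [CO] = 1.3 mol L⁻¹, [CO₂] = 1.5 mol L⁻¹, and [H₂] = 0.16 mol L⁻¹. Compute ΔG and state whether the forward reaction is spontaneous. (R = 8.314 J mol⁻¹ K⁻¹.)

ΔG = 17.5 kJ/mol; the forward reaction is non-spontaneous

Q = [CO₂]·[H₂] / ([CO]·[H₂O]) = (1.5)·(0.16) / ((1.3)·(0.048)) = 3.85
ΔG = RT ln(Q/K) = (8.314 J mol⁻¹ K⁻¹)(1100 K) × ln(3.85/0.57)
   = (9.145 kJ/mol)(1.910) = 17.5 kJ/mol
ΔG > 0, so the forward reaction is non-spontaneous (proceeds in reverse).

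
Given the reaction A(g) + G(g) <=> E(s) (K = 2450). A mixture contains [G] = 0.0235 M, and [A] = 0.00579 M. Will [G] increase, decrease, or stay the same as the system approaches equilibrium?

increase

(E is a pure solid — omitted from Q.)
Q = 1 / ([A]·[G]) = 1 / ((0.00579)·(0.0235)) = 7350
Q = 7350 > K = 2450: net reverse reaction.
G is a reactant, so it increases.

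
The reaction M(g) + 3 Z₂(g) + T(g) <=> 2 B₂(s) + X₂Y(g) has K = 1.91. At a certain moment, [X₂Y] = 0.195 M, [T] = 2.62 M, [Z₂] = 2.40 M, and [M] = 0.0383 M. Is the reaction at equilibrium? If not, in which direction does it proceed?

in the forward direction

(B₂ is a pure solid — omitted from Q.)
Q = [X₂Y] / ([M]·[Z₂]³·[T]) = (0.195) / ((0.0383)·(2.40)³·(2.62)) = 0.141
Q = 0.141 < K = 1.91, so the forward reaction proceeds.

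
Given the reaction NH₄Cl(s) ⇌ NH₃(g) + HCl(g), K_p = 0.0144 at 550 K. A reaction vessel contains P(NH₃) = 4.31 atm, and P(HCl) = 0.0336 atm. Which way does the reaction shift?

reverse (toward reactants)

(NH₄Cl is a pure solid — omitted from Q_p.)
Q_p = P(NH₃)·P(HCl) = (4.31)·(0.0336) = 0.145
Q_p = 0.145 > K_p = 0.0144, so the reverse reaction proceeds.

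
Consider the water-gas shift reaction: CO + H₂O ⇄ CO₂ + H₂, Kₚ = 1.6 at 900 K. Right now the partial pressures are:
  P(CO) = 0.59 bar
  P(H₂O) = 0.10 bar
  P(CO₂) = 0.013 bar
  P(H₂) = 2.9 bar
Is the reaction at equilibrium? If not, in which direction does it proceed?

to the right

Qₚ = P(CO₂)·P(H₂) / (P(CO)·P(H₂O)) = (0.013)·(2.9) / ((0.59)·(0.10)) = 0.64
Qₚ = 0.64 < Kₚ = 1.6, so the forward reaction proceeds.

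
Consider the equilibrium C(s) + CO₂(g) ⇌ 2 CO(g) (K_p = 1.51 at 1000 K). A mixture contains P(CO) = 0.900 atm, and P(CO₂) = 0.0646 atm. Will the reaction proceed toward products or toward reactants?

to the left

(C is a pure solid — omitted from Q_p.)
Q_p = P(CO)² / P(CO₂) = (0.900)² / (0.0646) = 12.5
Q_p = 12.5 > K_p = 1.51, so the reverse reaction proceeds.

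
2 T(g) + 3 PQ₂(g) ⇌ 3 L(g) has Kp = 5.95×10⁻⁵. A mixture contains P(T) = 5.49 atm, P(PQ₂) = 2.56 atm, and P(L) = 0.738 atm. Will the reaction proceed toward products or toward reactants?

Qp = P(L)³ / (P(T)²·P(PQ₂)³) = (0.738)³ / ((5.49)²·(2.56)³) = 7.95×10⁻⁴
Qp = 7.95×10⁻⁴ > Kp = 5.95×10⁻⁵, so the reverse reaction proceeds.

in the reverse direction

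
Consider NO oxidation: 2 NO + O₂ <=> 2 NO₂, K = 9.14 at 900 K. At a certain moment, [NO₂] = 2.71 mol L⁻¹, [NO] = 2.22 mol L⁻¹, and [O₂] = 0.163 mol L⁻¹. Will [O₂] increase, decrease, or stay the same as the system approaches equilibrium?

Q = [NO₂]² / ([NO]²·[O₂]) = (2.71)² / ((2.22)²·(0.163)) = 9.14
Q = 9.14 = K; the system is at equilibrium.

stay the same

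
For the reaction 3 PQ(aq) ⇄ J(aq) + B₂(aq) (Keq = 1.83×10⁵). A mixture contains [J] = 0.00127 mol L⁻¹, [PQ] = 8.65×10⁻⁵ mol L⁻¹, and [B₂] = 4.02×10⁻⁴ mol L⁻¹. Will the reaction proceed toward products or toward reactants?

to the left

Q = [J]·[B₂] / [PQ]³ = (0.00127)·(4.02×10⁻⁴) / (8.65×10⁻⁵)³ = 7.89×10⁵
Q = 7.89×10⁵ > Keq = 1.83×10⁵, so the reverse reaction proceeds.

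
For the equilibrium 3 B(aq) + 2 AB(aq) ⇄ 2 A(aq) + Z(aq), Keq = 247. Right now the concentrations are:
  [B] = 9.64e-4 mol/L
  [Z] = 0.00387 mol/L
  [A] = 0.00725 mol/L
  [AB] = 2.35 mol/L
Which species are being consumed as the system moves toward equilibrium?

B, AB (reactants)

Q = [A]²·[Z] / ([B]³·[AB]²) = (0.00725)²·(0.00387) / ((9.64e-4)³·(2.35)²) = 41.1
Q = 41.1 < Keq = 247: net forward reaction.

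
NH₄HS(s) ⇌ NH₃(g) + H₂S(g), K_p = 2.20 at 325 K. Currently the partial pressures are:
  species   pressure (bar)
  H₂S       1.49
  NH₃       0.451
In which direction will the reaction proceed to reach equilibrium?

in the forward direction

(NH₄HS is a pure solid — omitted from Q_p.)
Q_p = P(NH₃)·P(H₂S) = (0.451)·(1.49) = 0.672
Q_p = 0.672 < K_p = 2.20, so the forward reaction proceeds.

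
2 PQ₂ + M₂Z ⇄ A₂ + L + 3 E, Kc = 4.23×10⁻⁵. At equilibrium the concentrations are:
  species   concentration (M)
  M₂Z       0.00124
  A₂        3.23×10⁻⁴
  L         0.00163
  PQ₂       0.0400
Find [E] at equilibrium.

[E] = 0.0542 M

At equilibrium, Kc = [A₂]·[L]·[E]³ / ([PQ₂]²·[M₂Z]) = 4.23×10⁻⁵.
(3.23×10⁻⁴)·(0.00163)·([E])³ / ((0.0400)²·(0.00124)) = 4.23×10⁻⁵
[E]³ = 1.59×10⁻⁴ ⇒ [E] = 0.0542 M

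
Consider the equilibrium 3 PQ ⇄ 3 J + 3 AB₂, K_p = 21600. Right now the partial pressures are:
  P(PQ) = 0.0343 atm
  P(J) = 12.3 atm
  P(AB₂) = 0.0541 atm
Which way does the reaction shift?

forward (toward products)

Q_p = P(J)³·P(AB₂)³ / P(PQ)³ = (12.3)³·(0.0541)³ / (0.0343)³ = 7300
Q_p = 7300 < K_p = 21600, so the forward reaction proceeds.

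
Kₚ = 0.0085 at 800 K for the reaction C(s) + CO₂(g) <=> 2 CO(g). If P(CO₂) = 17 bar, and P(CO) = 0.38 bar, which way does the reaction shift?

(C is a pure solid — omitted from Qₚ.)
Qₚ = P(CO)² / P(CO₂) = (0.38)² / (17) = 0.0085
Qₚ = 0.0085 = Kₚ, so the system is already at equilibrium.

no net change (already at equilibrium)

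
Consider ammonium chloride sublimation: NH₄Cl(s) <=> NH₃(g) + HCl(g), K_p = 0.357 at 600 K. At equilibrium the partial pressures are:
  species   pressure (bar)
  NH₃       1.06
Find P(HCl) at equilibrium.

(NH₄Cl is a pure solid — omitted from K_p.)
At equilibrium, K_p = P(NH₃)·P(HCl) = 0.357.
(1.06)·(P(HCl)) = 0.357
P(HCl) = 0.337 bar

P(HCl) = 0.337 bar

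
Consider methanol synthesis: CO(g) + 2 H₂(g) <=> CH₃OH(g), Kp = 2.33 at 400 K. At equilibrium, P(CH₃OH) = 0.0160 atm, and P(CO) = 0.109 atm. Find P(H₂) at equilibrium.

P(H₂) = 0.251 atm

At equilibrium, Kp = P(CH₃OH) / (P(CO)·P(H₂)²) = 2.33.
(0.0160) / ((0.109)·(P(H₂))²) = 2.33
P(H₂)² = 0.0630 ⇒ P(H₂) = 0.251 atm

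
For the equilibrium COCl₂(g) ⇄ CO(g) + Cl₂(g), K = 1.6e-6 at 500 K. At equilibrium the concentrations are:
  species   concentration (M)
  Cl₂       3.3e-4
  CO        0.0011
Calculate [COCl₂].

At equilibrium, K = [CO]·[Cl₂] / [COCl₂] = 1.6e-6.
(0.0011)·(3.3e-4) / ([COCl₂]) = 1.6e-6
[COCl₂] = 0.227 = 0.23 M

[COCl₂] = 0.23 M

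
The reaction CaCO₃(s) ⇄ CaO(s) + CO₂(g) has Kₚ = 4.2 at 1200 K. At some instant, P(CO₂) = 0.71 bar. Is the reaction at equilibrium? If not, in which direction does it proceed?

(CaCO₃, CaO are pure solids — omitted from Qₚ.)
Qₚ = P(CO₂) = 0.71
Qₚ = 0.71 < Kₚ = 4.2, so the forward reaction proceeds.

toward products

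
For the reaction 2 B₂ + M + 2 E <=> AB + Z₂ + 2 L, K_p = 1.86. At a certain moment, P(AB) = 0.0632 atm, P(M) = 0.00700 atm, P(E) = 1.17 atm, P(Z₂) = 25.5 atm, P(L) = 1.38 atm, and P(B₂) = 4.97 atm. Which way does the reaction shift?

toward reactants

Q_p = P(AB)·P(Z₂)·P(L)² / (P(B₂)²·P(M)·P(E)²) = (0.0632)·(25.5)·(1.38)² / ((4.97)²·(0.00700)·(1.17)²) = 13.0
Q_p = 13.0 > K_p = 1.86, so the reverse reaction proceeds.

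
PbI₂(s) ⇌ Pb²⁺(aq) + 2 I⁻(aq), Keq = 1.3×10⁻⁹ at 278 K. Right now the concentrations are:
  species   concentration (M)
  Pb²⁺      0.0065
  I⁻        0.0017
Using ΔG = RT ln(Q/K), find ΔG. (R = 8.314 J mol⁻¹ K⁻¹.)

ΔG = 6.17 kJ/mol

(PbI₂ is a pure solid — omitted from Q.)
Q = [Pb²⁺]·[I⁻]² = (0.0065)·(0.0017)² = 1.88×10⁻⁸
ΔG = RT ln(Q/Keq) = (8.314 J mol⁻¹ K⁻¹)(278 K) × ln(1.88×10⁻⁸/1.3×10⁻⁹)
   = (2.311 kJ/mol)(2.671) = 6.17 kJ/mol
ΔG > 0, so the forward reaction is non-spontaneous (proceeds in reverse).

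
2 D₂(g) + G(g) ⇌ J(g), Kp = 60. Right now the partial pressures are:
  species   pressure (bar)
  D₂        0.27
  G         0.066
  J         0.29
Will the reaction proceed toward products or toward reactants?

neither direction; the system is at equilibrium

Qp = P(J) / (P(D₂)²·P(G)) = (0.29) / ((0.27)²·(0.066)) = 60
Qp = 60 = Kp, so the system is already at equilibrium.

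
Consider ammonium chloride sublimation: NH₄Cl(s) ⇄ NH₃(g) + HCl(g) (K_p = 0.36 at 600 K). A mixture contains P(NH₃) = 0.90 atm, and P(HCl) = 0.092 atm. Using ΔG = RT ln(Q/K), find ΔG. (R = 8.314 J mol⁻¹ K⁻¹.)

ΔG = -7.33 kJ/mol

(NH₄Cl is a pure solid — omitted from Q_p.)
Q_p = P(NH₃)·P(HCl) = (0.90)·(0.092) = 0.0828
ΔG = RT ln(Q_p/K_p) = (8.314 J mol⁻¹ K⁻¹)(600 K) × ln(0.0828/0.36)
   = (4.988 kJ/mol)(-1.470) = -7.33 kJ/mol
ΔG < 0, so the forward reaction is spontaneous (proceeds forward).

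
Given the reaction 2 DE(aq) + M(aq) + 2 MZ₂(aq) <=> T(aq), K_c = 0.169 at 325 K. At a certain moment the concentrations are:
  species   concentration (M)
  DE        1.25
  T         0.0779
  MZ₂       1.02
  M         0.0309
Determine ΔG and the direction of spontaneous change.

Q_c = [T] / ([DE]²·[M]·[MZ₂]²) = (0.0779) / ((1.25)²·(0.0309)·(1.02)²) = 1.55
ΔG = RT ln(Q_c/K_c) = (8.314 J mol⁻¹ K⁻¹)(325 K) × ln(1.55/0.169)
   = (2.702 kJ/mol)(2.216) = 5.99 kJ/mol
ΔG > 0, so the forward reaction is non-spontaneous (proceeds in reverse).

ΔG = 5.99 kJ/mol; the forward reaction is non-spontaneous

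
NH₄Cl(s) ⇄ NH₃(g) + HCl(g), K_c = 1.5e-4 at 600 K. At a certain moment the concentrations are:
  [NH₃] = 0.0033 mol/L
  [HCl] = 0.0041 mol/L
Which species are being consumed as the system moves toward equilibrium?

(NH₄Cl is a pure solid — omitted from Q_c.)
Q_c = [NH₃]·[HCl] = (0.0033)·(0.0041) = 1.4e-5
Q_c = 1.4e-5 < K_c = 1.5e-4: net forward reaction.

NH₄Cl (reactants)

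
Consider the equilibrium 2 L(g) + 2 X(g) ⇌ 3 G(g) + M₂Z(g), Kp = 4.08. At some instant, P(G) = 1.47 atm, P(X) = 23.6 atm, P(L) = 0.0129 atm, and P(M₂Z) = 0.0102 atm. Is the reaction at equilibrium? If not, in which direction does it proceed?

Qp = P(G)³·P(M₂Z) / (P(L)²·P(X)²) = (1.47)³·(0.0102) / ((0.0129)²·(23.6)²) = 0.350
Qp = 0.350 < Kp = 4.08, so the forward reaction proceeds.

toward products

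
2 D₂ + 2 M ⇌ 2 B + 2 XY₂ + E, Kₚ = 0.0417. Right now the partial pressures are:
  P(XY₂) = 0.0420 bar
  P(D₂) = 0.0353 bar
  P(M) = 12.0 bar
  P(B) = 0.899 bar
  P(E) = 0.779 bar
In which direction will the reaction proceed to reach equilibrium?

forward (toward products)

Qₚ = P(B)²·P(XY₂)²·P(E) / (P(D₂)²·P(M)²) = (0.899)²·(0.0420)²·(0.779) / ((0.0353)²·(12.0)²) = 0.00619
Qₚ = 0.00619 < Kₚ = 0.0417, so the forward reaction proceeds.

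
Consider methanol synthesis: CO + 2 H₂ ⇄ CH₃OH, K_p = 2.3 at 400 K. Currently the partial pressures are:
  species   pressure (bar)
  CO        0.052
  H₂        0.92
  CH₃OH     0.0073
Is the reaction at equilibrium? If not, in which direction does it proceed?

toward products

Q_p = P(CH₃OH) / (P(CO)·P(H₂)²) = (0.0073) / ((0.052)·(0.92)²) = 0.17
Q_p = 0.17 < K_p = 2.3, so the forward reaction proceeds.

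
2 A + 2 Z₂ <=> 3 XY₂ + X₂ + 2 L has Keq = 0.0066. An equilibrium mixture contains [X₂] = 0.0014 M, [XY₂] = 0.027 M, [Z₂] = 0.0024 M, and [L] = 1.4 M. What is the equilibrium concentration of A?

[A] = 1.2 M

At equilibrium, Keq = [XY₂]³·[X₂]·[L]² / ([A]²·[Z₂]²) = 0.0066.
(0.027)³·(0.0014)·(1.4)² / (([A])²·(0.0024)²) = 0.0066
[A]² = 1.42 ⇒ [A] = 1.2 M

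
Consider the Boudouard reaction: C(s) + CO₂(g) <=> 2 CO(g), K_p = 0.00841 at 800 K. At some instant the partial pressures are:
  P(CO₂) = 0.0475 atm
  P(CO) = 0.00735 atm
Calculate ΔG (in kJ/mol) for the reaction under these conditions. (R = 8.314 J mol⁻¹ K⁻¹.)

(C is a pure solid — omitted from Q_p.)
Q_p = P(CO)² / P(CO₂) = (0.00735)² / (0.0475) = 0.00114
ΔG = RT ln(Q_p/K_p) = (8.314 J mol⁻¹ K⁻¹)(800 K) × ln(0.00114/0.00841)
   = (6.651 kJ/mol)(-1.998) = -13.3 kJ/mol
ΔG < 0, so the forward reaction is spontaneous (proceeds forward).

ΔG = -13.3 kJ/mol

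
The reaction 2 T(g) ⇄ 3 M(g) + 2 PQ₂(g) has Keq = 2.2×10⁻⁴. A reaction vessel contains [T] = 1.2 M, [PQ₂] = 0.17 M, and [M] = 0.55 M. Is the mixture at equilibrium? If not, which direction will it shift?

Q = [M]³·[PQ₂]² / [T]² = (0.55)³·(0.17)² / (1.2)² = 0.0033
Q = 0.0033 > Keq = 2.2×10⁻⁴: net reverse reaction.

no; Q > K, reaction proceeds in reverse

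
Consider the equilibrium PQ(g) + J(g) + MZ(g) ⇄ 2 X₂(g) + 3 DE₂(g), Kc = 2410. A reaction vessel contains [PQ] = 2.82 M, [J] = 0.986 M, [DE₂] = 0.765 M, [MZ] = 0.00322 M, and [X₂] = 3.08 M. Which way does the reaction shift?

Qc = [X₂]²·[DE₂]³ / ([PQ]·[J]·[MZ]) = (3.08)²·(0.765)³ / ((2.82)·(0.986)·(0.00322)) = 474
Qc = 474 < Kc = 2410, so the forward reaction proceeds.

forward (toward products)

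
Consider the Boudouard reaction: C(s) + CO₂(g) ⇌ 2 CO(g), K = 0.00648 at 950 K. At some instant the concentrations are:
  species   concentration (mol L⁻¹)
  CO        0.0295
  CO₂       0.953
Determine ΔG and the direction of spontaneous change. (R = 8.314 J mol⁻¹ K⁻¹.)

(C is a pure solid — omitted from Q.)
Q = [CO]² / [CO₂] = (0.0295)² / (0.953) = 9.13e-4
ΔG = RT ln(Q/K) = (8.314 J mol⁻¹ K⁻¹)(950 K) × ln(9.13e-4/0.00648)
   = (7.898 kJ/mol)(-1.960) = -15.5 kJ/mol
ΔG < 0, so the forward reaction is spontaneous (proceeds forward).

ΔG = -15.5 kJ/mol; the forward reaction is spontaneous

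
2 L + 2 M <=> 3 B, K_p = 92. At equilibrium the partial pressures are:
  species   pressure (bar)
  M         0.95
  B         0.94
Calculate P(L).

At equilibrium, K_p = P(B)³ / (P(L)²·P(M)²) = 92.
(0.94)³ / ((P(L))²·(0.95)²) = 92
P(L)² = 0.0100 ⇒ P(L) = 0.10 bar

P(L) = 0.10 bar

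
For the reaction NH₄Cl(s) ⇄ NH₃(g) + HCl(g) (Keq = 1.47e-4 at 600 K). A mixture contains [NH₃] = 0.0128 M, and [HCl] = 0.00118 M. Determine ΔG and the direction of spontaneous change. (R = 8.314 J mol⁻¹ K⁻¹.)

(NH₄Cl is a pure solid — omitted from Q.)
Q = [NH₃]·[HCl] = (0.0128)·(0.00118) = 1.51e-5
ΔG = RT ln(Q/Keq) = (8.314 J mol⁻¹ K⁻¹)(600 K) × ln(1.51e-5/1.47e-4)
   = (4.988 kJ/mol)(-2.276) = -11.4 kJ/mol
ΔG < 0, so the forward reaction is spontaneous (proceeds forward).

ΔG = -11.4 kJ/mol; the forward reaction is spontaneous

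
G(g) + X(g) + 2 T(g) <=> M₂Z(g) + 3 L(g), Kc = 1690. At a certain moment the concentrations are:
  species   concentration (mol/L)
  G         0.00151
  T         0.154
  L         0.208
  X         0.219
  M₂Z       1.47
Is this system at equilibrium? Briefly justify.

yes, at equilibrium

Qc = [M₂Z]·[L]³ / ([G]·[X]·[T]²) = (1.47)·(0.208)³ / ((0.00151)·(0.219)·(0.154)²) = 1690
Qc = 1690 = Kc; the system is at equilibrium.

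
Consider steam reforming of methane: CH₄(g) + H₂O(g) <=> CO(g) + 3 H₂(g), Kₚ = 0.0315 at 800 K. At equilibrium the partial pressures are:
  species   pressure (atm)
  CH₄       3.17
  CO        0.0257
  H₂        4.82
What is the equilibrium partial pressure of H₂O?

P(H₂O) = 28.8 atm

At equilibrium, Kₚ = P(CO)·P(H₂)³ / (P(CH₄)·P(H₂O)) = 0.0315.
(0.0257)·(4.82)³ / ((3.17)·(P(H₂O))) = 0.0315
P(H₂O) = 28.8 atm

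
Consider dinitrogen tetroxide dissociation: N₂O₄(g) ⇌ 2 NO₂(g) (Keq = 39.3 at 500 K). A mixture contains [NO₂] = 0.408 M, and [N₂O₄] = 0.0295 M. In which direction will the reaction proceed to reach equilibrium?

in the forward direction

Q = [NO₂]² / [N₂O₄] = (0.408)² / (0.0295) = 5.64
Q = 5.64 < Keq = 39.3, so the forward reaction proceeds.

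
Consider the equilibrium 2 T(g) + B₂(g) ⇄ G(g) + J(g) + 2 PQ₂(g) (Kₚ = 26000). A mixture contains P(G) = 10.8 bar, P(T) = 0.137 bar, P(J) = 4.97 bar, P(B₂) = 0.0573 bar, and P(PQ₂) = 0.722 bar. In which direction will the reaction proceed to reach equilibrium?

no net change (already at equilibrium)

Qₚ = P(G)·P(J)·P(PQ₂)² / (P(T)²·P(B₂)) = (10.8)·(4.97)·(0.722)² / ((0.137)²·(0.0573)) = 26000
Qₚ = 26000 = Kₚ, so the system is already at equilibrium.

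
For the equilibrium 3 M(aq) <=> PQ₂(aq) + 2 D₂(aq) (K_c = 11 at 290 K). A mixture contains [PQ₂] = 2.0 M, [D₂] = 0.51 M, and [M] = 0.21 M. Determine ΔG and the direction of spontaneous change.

Q_c = [PQ₂]·[D₂]² / [M]³ = (2.0)·(0.51)² / (0.21)³ = 56.2
ΔG = RT ln(Q_c/K_c) = (8.314 J mol⁻¹ K⁻¹)(290 K) × ln(56.2/11)
   = (2.411 kJ/mol)(1.631) = 3.93 kJ/mol
ΔG > 0, so the forward reaction is non-spontaneous (proceeds in reverse).

ΔG = 3.93 kJ/mol; the forward reaction is non-spontaneous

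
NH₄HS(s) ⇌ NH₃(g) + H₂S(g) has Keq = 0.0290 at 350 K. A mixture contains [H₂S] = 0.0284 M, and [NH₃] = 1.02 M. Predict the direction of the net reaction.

at equilibrium

(NH₄HS is a pure solid — omitted from Q.)
Q = [NH₃]·[H₂S] = (1.02)·(0.0284) = 0.0290
Q = 0.0290 = Keq, so the system is already at equilibrium.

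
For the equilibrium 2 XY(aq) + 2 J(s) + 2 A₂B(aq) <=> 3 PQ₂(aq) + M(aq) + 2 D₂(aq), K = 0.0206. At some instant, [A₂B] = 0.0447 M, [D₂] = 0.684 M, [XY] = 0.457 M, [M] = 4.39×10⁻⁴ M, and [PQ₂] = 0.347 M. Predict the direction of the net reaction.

(J is a pure solid — omitted from Q.)
Q = [PQ₂]³·[M]·[D₂]² / ([XY]²·[A₂B]²) = (0.347)³·(4.39×10⁻⁴)·(0.684)² / ((0.457)²·(0.0447)²) = 0.0206
Q = 0.0206 = K, so the system is already at equilibrium.

no net change (already at equilibrium)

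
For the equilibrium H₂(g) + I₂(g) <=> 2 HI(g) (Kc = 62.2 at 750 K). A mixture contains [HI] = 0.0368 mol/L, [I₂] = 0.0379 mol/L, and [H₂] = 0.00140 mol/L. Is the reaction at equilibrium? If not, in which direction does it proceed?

in the forward direction

Qc = [HI]² / ([H₂]·[I₂]) = (0.0368)² / ((0.00140)·(0.0379)) = 25.5
Qc = 25.5 < Kc = 62.2, so the forward reaction proceeds.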